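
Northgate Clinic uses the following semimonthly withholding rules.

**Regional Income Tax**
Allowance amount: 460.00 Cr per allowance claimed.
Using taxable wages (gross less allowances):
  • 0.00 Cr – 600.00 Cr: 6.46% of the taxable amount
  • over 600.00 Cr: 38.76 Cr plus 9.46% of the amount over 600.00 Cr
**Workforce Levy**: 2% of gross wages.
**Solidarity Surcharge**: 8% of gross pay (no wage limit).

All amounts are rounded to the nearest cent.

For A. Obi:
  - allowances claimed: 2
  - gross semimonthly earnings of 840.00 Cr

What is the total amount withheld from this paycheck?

Regional Income Tax: taxable = 840.00 Cr − 2×460.00 Cr = -80.00 Cr
  Taxable ≤ 0 → 0.00 Cr
Workforce Levy: 2% × 840.00 Cr = 16.80 Cr
Solidarity Surcharge: 8% × 840.00 Cr = 67.20 Cr
Total: 0.00 Cr + 16.80 Cr + 67.20 Cr = 84.00 Cr

84.00 Cr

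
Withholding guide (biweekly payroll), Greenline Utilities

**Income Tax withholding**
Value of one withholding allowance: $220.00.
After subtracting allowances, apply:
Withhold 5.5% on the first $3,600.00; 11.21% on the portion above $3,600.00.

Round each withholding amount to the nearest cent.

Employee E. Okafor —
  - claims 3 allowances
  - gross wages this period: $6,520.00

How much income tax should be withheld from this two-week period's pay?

Income Tax: taxable = $6,520.00 − 3×$220.00 = $5,860.00
  $198.00 + 11.21% × ($5,860.00 − $3,600.00) = $198.00 + 11.21% × $2,260.00 = $451.35

$451.35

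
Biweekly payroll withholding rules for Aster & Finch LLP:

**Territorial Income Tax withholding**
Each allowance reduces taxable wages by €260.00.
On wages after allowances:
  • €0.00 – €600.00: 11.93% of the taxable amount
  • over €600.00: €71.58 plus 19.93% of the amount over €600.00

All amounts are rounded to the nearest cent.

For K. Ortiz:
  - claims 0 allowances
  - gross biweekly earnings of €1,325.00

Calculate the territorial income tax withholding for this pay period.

Territorial Income Tax: taxable = €1,325.00
  €71.58 + 19.93% × (€1,325.00 − €600.00) = €71.58 + 19.93% × €725.00 = €216.07

€216.07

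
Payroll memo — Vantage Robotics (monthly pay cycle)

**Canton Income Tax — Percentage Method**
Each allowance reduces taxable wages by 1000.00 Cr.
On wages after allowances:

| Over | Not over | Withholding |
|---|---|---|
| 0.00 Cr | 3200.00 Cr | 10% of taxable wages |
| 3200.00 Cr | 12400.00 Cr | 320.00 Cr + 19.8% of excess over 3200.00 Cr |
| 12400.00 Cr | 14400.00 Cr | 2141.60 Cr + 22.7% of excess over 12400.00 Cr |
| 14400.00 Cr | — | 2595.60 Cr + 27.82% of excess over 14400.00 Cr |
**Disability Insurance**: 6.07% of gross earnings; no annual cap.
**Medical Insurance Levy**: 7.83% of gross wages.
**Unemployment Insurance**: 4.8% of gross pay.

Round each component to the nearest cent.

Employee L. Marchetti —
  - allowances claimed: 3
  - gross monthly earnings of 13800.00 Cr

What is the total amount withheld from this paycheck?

4405.40 Cr

Canton Income Tax: taxable = 13800.00 Cr − 3×1000.00 Cr = 10800.00 Cr
  320.00 Cr + 19.8% × (10800.00 Cr − 3200.00 Cr) = 320.00 Cr + 19.8% × 7600.00 Cr = 1824.80 Cr
Disability Insurance: 6.07% × 13800.00 Cr = 837.66 Cr
Medical Insurance Levy: 7.83% × 13800.00 Cr = 1080.54 Cr
Unemployment Insurance: 4.8% × 13800.00 Cr = 662.40 Cr
Total: 1824.80 Cr + 837.66 Cr + 1080.54 Cr + 662.40 Cr = 4405.40 Cr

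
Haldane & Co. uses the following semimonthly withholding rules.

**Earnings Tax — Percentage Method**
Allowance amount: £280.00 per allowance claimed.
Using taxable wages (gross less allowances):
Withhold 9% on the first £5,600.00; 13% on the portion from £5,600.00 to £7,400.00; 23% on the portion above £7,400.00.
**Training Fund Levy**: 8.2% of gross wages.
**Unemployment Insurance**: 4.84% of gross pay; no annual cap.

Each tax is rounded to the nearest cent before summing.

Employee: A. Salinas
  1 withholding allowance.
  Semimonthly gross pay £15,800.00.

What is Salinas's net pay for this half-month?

Earnings Tax: taxable = £15,800.00 − 1×£280.00 = £15,520.00
  £738.00 + 23% × (£15,520.00 − £7,400.00) = £738.00 + 23% × £8,120.00 = £2,605.60
Training Fund Levy: 8.2% × £15,800.00 = £1,295.60
Unemployment Insurance: 4.84% × £15,800.00 = £764.72
Total withheld: £2,605.60 + £1,295.60 + £764.72 = £4,665.92
Net pay: £15,800.00 − £4,665.92 = £11,134.08

£11,134.08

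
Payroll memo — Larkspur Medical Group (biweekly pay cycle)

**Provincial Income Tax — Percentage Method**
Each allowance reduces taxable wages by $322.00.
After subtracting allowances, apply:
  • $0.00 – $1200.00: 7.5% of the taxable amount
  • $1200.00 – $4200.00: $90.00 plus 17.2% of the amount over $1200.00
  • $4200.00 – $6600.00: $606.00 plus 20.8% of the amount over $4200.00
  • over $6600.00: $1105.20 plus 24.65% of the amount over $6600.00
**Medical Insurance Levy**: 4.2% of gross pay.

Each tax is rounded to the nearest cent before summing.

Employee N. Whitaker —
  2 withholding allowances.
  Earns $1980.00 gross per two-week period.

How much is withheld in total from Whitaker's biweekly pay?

Provincial Income Tax: taxable = $1980.00 − 2×$322.00 = $1336.00
  $90.00 + 17.2% × ($1336.00 − $1200.00) = $90.00 + 17.2% × $136.00 = $113.39
Medical Insurance Levy: 4.2% × $1980.00 = $83.16
Total: $113.39 + $83.16 = $196.55

$196.55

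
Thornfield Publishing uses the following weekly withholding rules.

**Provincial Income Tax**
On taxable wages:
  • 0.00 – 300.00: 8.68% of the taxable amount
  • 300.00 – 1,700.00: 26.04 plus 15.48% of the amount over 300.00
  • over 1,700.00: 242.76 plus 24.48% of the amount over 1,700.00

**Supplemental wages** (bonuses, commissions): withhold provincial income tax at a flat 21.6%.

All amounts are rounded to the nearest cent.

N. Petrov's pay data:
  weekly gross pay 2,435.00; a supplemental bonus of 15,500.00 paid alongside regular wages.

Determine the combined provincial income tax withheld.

Provincial Income Tax: taxable = 2,435.00
  242.76 + 24.48% × (2,435.00 − 1,700.00) = 242.76 + 24.48% × 735.00 = 422.69
Supplemental (21.6% flat on bonus): 21.6% × 15,500.00 = 3,348.00
Total provincial income tax: 422.69 + 3,348.00 = 3,770.69

3,770.69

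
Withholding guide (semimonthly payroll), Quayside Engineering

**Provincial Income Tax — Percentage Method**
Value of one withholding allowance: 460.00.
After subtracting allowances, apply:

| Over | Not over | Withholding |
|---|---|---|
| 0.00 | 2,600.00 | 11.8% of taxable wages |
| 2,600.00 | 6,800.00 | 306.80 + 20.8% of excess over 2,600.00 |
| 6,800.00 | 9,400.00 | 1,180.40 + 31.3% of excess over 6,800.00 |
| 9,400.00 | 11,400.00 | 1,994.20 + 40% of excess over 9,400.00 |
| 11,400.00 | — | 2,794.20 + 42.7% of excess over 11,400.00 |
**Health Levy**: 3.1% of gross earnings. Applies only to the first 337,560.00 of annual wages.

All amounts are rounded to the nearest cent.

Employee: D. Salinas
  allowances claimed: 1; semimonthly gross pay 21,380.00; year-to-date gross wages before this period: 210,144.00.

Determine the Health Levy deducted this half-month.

662.78

Health Levy: 3.1% × 21,380.00 = 662.78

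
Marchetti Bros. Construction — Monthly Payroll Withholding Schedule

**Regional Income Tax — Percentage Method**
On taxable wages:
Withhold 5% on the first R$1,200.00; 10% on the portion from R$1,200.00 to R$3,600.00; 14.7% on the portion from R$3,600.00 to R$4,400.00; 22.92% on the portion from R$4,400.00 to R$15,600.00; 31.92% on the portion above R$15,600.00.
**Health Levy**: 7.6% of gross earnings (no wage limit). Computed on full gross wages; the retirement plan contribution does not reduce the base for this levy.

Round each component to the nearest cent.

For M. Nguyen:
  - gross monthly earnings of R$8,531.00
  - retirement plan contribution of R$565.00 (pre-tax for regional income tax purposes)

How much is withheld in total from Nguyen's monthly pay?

Regional Income Tax: taxable = R$8,531.00 − R$565.00 = R$7,966.00
  R$417.60 + 22.92% × (R$7,966.00 − R$4,400.00) = R$417.60 + 22.92% × R$3,566.00 = R$1,234.93
Health Levy: 7.6% × R$8,531.00 = R$648.36
Total: R$1,234.93 + R$648.36 = R$1,883.29

R$1,883.29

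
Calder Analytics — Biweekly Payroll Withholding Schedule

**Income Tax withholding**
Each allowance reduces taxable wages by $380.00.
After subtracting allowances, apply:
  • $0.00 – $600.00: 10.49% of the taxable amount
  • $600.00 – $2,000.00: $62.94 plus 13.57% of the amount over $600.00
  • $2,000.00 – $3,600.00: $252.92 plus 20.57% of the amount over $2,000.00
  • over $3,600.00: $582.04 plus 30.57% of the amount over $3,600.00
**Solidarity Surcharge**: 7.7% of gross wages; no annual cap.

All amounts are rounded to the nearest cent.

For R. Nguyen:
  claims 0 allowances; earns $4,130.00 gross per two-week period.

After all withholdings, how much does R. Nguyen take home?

$3,067.93

Income Tax: taxable = $4,130.00
  $582.04 + 30.57% × ($4,130.00 − $3,600.00) = $582.04 + 30.57% × $530.00 = $744.06
Solidarity Surcharge: 7.7% × $4,130.00 = $318.01
Total withheld: $744.06 + $318.01 = $1,062.07
Net pay: $4,130.00 − $1,062.07 = $3,067.93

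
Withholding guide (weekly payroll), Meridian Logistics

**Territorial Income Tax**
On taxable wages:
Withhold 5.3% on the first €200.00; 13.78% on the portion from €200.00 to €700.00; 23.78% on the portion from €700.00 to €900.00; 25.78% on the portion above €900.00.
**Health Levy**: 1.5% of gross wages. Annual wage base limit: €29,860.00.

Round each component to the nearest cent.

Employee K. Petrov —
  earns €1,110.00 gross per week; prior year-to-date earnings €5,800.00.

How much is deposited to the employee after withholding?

Territorial Income Tax: taxable = €1,110.00
  €127.06 + 25.78% × (€1,110.00 − €900.00) = €127.06 + 25.78% × €210.00 = €181.20
Health Levy: 1.5% × €1,110.00 = €16.65
Total withheld: €181.20 + €16.65 = €197.85
Net pay: €1,110.00 − €197.85 = €912.15

€912.15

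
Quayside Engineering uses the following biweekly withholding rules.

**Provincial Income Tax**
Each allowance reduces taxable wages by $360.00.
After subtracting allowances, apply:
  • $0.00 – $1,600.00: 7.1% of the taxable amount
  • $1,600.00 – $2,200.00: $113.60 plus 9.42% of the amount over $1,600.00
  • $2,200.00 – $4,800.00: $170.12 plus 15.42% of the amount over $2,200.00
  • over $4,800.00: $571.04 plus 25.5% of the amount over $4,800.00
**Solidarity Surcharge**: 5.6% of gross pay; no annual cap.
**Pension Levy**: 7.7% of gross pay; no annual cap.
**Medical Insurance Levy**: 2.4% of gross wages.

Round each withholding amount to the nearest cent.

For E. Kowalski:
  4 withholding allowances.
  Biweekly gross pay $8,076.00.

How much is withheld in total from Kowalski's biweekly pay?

Provincial Income Tax: taxable = $8,076.00 − 4×$360.00 = $6,636.00
  $571.04 + 25.5% × ($6,636.00 − $4,800.00) = $571.04 + 25.5% × $1,836.00 = $1,039.22
Solidarity Surcharge: 5.6% × $8,076.00 = $452.26
Pension Levy: 7.7% × $8,076.00 = $621.85
Medical Insurance Levy: 2.4% × $8,076.00 = $193.82
Total: $1,039.22 + $452.26 + $621.85 + $193.82 = $2,307.15

$2,307.15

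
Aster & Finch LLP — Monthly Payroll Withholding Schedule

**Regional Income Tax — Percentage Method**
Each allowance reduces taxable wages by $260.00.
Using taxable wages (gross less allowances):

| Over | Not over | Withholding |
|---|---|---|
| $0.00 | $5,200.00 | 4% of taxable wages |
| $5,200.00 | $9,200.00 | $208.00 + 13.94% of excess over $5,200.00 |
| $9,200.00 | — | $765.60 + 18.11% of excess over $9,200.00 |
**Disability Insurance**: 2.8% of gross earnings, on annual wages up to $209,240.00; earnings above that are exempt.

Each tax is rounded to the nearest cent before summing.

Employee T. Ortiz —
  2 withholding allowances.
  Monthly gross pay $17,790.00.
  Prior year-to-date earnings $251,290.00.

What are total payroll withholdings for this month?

Regional Income Tax: taxable = $17,790.00 − 2×$260.00 = $17,270.00
  $765.60 + 18.11% × ($17,270.00 − $9,200.00) = $765.60 + 18.11% × $8,070.00 = $2,227.08
Disability Insurance: YTD $251,290.00 ≥ cap $209,240.00 → $0.00
Total: $2,227.08 + $0.00 = $2,227.08

$2,227.08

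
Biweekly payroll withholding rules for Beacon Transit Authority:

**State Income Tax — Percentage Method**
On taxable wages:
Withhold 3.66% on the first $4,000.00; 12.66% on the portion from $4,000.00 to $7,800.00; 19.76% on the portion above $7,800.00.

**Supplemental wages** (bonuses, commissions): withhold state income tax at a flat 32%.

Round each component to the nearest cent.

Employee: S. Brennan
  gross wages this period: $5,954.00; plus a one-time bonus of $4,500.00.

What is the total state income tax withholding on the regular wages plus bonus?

$1,833.78

State Income Tax: taxable = $5,954.00
  $146.40 + 12.66% × ($5,954.00 − $4,000.00) = $146.40 + 12.66% × $1,954.00 = $393.78
Supplemental (32% flat on bonus): 32% × $4,500.00 = $1,440.00
Total state income tax: $393.78 + $1,440.00 = $1,833.78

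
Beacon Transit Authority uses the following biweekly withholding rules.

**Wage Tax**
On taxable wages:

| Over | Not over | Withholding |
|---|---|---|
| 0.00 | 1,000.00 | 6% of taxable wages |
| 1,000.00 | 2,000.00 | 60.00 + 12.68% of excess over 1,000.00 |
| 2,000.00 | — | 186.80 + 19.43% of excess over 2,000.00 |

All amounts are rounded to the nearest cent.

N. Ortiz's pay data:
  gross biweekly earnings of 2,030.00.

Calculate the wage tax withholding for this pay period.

Wage Tax: taxable = 2,030.00
  186.80 + 19.43% × (2,030.00 − 2,000.00) = 186.80 + 19.43% × 30.00 = 192.63

192.63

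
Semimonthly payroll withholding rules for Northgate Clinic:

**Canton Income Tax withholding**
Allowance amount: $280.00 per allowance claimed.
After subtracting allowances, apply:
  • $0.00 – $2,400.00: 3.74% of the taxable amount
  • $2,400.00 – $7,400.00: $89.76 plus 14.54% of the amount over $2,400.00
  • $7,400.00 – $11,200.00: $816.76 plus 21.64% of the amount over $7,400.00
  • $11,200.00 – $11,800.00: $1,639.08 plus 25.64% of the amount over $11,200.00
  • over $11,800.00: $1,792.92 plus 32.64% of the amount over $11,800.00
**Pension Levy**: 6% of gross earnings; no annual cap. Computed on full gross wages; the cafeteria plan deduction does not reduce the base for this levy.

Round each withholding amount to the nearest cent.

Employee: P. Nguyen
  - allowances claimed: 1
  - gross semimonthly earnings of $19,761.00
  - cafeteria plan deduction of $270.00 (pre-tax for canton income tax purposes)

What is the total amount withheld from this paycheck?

Canton Income Tax: taxable = $19,761.00 − $270.00 − 1×$280.00 = $19,211.00
  $1,792.92 + 32.64% × ($19,211.00 − $11,800.00) = $1,792.92 + 32.64% × $7,411.00 = $4,211.87
Pension Levy: 6% × $19,761.00 = $1,185.66
Total: $4,211.87 + $1,185.66 = $5,397.53

$5,397.53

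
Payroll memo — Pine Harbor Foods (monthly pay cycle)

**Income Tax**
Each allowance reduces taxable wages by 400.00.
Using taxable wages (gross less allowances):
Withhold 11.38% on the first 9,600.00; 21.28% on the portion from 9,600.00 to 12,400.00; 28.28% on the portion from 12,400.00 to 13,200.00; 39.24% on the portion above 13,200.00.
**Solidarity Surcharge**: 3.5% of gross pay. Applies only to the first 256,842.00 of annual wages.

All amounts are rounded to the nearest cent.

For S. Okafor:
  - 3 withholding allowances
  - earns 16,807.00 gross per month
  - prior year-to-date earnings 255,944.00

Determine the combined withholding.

2,890.50

Income Tax: taxable = 16,807.00 − 3×400.00 = 15,607.00
  1,914.56 + 39.24% × (15,607.00 − 13,200.00) = 1,914.56 + 39.24% × 2,407.00 = 2,859.07
Solidarity Surcharge: cap 256,842.00 − YTD 255,944.00 = 898.00 subject; 3.5% × 898.00 = 31.43
Total: 2,859.07 + 31.43 = 2,890.50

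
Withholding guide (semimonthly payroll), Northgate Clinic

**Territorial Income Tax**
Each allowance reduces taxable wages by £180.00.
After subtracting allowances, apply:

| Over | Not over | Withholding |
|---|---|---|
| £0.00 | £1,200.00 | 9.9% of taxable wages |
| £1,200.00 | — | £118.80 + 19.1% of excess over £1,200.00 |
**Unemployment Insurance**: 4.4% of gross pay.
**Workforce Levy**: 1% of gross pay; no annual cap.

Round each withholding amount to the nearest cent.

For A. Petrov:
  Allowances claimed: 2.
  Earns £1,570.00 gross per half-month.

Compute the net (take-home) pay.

£1,364.51

Territorial Income Tax: taxable = £1,570.00 − 2×£180.00 = £1,210.00
  £118.80 + 19.1% × (£1,210.00 − £1,200.00) = £118.80 + 19.1% × £10.00 = £120.71
Unemployment Insurance: 4.4% × £1,570.00 = £69.08
Workforce Levy: 1% × £1,570.00 = £15.70
Total withheld: £120.71 + £69.08 + £15.70 = £205.49
Net pay: £1,570.00 − £205.49 = £1,364.51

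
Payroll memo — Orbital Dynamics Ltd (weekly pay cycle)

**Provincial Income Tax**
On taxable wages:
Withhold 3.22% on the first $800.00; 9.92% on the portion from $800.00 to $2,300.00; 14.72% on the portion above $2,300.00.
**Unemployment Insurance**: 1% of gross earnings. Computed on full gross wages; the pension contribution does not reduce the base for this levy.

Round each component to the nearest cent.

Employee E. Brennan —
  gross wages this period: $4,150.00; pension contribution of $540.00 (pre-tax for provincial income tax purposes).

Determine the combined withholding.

Provincial Income Tax: taxable = $4,150.00 − $540.00 = $3,610.00
  $174.56 + 14.72% × ($3,610.00 − $2,300.00) = $174.56 + 14.72% × $1,310.00 = $367.39
Unemployment Insurance: 1% × $4,150.00 = $41.50
Total: $367.39 + $41.50 = $408.89

$408.89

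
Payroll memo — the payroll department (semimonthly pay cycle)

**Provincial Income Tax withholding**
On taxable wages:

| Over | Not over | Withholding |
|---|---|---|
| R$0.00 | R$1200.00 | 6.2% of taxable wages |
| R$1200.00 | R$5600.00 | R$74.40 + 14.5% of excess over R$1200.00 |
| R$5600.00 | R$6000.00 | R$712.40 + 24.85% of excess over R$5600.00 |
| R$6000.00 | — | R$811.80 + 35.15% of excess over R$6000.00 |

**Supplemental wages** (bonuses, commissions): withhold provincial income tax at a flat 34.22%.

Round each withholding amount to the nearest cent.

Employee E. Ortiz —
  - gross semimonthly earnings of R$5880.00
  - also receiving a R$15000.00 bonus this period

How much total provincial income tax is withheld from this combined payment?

R$5914.98

Provincial Income Tax: taxable = R$5880.00
  R$712.40 + 24.85% × (R$5880.00 − R$5600.00) = R$712.40 + 24.85% × R$280.00 = R$781.98
Supplemental (34.22% flat on bonus): 34.22% × R$15000.00 = R$5133.00
Total provincial income tax: R$781.98 + R$5133.00 = R$5914.98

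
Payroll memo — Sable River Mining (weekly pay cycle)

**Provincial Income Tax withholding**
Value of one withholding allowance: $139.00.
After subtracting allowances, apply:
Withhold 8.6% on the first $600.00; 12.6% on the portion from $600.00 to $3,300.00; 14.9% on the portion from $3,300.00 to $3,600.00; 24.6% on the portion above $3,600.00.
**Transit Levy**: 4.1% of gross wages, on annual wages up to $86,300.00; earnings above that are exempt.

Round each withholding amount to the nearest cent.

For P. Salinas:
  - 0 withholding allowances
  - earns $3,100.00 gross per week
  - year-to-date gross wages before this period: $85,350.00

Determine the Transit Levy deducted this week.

Transit Levy: cap $86,300.00 − YTD $85,350.00 = $950.00 subject; 4.1% × $950.00 = $38.95

$38.95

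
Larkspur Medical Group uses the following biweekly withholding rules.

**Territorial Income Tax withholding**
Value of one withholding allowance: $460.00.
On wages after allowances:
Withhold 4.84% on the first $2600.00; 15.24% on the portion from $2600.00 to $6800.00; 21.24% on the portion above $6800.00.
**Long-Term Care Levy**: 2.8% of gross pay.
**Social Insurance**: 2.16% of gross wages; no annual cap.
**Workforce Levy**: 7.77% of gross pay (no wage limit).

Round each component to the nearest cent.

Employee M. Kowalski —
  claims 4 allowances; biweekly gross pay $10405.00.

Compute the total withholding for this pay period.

Territorial Income Tax: taxable = $10405.00 − 4×$460.00 = $8565.00
  $765.92 + 21.24% × ($8565.00 − $6800.00) = $765.92 + 21.24% × $1765.00 = $1140.81
Long-Term Care Levy: 2.8% × $10405.00 = $291.34
Social Insurance: 2.16% × $10405.00 = $224.75
Workforce Levy: 7.77% × $10405.00 = $808.47
Total: $1140.81 + $291.34 + $224.75 + $808.47 = $2465.37

$2465.37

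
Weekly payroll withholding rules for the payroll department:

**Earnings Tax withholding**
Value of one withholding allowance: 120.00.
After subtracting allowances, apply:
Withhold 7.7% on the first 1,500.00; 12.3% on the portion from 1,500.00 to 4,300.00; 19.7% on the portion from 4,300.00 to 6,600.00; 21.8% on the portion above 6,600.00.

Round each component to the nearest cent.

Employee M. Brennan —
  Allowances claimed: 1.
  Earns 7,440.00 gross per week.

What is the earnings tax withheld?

Earnings Tax: taxable = 7,440.00 − 1×120.00 = 7,320.00
  913.00 + 21.8% × (7,320.00 − 6,600.00) = 913.00 + 21.8% × 720.00 = 1,069.96

1,069.96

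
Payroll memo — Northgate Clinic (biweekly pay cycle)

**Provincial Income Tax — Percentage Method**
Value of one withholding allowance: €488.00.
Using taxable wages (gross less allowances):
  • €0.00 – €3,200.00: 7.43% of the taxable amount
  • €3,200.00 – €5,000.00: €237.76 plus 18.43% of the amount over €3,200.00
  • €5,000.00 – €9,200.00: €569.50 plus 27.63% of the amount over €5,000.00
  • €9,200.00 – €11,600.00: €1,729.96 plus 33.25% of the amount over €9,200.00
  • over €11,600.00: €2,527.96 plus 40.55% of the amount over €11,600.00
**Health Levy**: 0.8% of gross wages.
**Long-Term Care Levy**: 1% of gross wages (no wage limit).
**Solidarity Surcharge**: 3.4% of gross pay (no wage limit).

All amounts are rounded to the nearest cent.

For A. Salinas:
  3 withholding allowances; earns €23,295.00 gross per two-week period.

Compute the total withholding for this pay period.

€7,887.97

Provincial Income Tax: taxable = €23,295.00 − 3×€488.00 = €21,831.00
  €2,527.96 + 40.55% × (€21,831.00 − €11,600.00) = €2,527.96 + 40.55% × €10,231.00 = €6,676.63
Health Levy: 0.8% × €23,295.00 = €186.36
Long-Term Care Levy: 1% × €23,295.00 = €232.95
Solidarity Surcharge: 3.4% × €23,295.00 = €792.03
Total: €6,676.63 + €186.36 + €232.95 + €792.03 = €7,887.97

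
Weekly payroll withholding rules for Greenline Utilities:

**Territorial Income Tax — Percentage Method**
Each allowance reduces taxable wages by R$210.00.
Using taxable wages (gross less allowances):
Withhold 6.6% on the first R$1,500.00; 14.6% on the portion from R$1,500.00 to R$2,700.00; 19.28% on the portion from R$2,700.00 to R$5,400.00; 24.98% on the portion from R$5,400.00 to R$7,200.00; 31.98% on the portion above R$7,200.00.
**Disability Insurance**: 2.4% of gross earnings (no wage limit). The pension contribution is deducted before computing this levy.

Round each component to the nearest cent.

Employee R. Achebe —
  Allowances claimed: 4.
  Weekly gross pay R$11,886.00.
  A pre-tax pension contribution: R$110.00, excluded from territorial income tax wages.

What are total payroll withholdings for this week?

R$2,721.79

Territorial Income Tax: taxable = R$11,886.00 − R$110.00 − 4×R$210.00 = R$10,936.00
  R$1,244.40 + 31.98% × (R$10,936.00 − R$7,200.00) = R$1,244.40 + 31.98% × R$3,736.00 = R$2,439.17
Disability Insurance: 2.4% × R$11,776.00 = R$282.62
Total: R$2,439.17 + R$282.62 = R$2,721.79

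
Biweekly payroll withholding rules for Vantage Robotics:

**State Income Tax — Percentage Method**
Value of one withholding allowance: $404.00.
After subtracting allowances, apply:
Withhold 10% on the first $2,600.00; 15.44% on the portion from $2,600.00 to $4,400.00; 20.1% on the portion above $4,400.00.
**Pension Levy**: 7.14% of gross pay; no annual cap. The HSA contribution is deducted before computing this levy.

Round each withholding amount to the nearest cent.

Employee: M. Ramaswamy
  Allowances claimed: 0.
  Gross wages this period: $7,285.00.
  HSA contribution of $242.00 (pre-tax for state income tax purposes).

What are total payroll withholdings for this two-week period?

State Income Tax: taxable = $7,285.00 − $242.00 = $7,043.00
  $537.92 + 20.1% × ($7,043.00 − $4,400.00) = $537.92 + 20.1% × $2,643.00 = $1,069.16
Pension Levy: 7.14% × $7,043.00 = $502.87
Total: $1,069.16 + $502.87 = $1,572.03

$1,572.03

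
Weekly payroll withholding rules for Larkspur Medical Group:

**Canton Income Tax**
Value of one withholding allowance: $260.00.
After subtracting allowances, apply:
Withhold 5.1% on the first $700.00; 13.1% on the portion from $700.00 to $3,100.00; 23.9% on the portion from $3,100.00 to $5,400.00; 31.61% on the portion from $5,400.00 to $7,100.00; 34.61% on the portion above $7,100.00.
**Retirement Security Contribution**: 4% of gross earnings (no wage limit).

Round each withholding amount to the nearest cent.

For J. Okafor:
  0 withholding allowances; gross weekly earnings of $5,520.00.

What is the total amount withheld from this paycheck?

$1,158.53

Canton Income Tax: taxable = $5,520.00
  $899.80 + 31.61% × ($5,520.00 − $5,400.00) = $899.80 + 31.61% × $120.00 = $937.73
Retirement Security Contribution: 4% × $5,520.00 = $220.80
Total: $937.73 + $220.80 = $1,158.53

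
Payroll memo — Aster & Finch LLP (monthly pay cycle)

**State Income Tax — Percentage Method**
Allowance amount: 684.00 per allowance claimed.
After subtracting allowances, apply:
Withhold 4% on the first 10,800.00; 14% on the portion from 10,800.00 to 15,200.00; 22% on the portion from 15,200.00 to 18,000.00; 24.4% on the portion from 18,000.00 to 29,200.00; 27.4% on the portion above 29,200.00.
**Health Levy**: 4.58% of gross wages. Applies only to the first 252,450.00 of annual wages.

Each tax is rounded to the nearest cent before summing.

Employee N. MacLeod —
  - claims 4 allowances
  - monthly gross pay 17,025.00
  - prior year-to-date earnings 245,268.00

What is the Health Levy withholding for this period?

328.94

Health Levy: cap 252,450.00 − YTD 245,268.00 = 7,182.00 subject; 4.58% × 7,182.00 = 328.94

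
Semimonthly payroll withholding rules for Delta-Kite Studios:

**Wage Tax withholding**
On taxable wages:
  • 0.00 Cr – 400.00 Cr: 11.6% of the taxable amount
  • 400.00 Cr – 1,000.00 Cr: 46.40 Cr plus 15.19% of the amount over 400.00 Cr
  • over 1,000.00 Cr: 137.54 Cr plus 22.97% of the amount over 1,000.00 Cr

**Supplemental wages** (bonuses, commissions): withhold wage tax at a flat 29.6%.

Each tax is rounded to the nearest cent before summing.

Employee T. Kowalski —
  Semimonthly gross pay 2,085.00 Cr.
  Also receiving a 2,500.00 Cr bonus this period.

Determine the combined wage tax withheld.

1,126.76 Cr

Wage Tax: taxable = 2,085.00 Cr
  137.54 Cr + 22.97% × (2,085.00 Cr − 1,000.00 Cr) = 137.54 Cr + 22.97% × 1,085.00 Cr = 386.76 Cr
Supplemental (29.6% flat on bonus): 29.6% × 2,500.00 Cr = 740.00 Cr
Total wage tax: 386.76 Cr + 740.00 Cr = 1,126.76 Cr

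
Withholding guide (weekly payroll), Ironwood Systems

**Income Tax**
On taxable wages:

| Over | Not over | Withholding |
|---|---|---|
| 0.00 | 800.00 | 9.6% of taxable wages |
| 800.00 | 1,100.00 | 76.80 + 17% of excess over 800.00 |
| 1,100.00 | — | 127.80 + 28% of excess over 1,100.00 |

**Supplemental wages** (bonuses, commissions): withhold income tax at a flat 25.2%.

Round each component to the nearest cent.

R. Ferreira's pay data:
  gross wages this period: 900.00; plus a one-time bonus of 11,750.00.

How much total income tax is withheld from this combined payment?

3,054.80

Income Tax: taxable = 900.00
  76.80 + 17% × (900.00 − 800.00) = 76.80 + 17% × 100.00 = 93.80
Supplemental (25.2% flat on bonus): 25.2% × 11,750.00 = 2,961.00
Total income tax: 93.80 + 2,961.00 = 3,054.80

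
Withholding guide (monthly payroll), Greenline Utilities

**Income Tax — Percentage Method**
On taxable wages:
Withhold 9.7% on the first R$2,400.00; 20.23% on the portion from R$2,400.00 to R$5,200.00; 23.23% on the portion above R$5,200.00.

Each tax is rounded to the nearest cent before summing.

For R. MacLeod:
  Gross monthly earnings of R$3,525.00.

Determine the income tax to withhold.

Income Tax: taxable = R$3,525.00
  R$232.80 + 20.23% × (R$3,525.00 − R$2,400.00) = R$232.80 + 20.23% × R$1,125.00 = R$460.39

R$460.39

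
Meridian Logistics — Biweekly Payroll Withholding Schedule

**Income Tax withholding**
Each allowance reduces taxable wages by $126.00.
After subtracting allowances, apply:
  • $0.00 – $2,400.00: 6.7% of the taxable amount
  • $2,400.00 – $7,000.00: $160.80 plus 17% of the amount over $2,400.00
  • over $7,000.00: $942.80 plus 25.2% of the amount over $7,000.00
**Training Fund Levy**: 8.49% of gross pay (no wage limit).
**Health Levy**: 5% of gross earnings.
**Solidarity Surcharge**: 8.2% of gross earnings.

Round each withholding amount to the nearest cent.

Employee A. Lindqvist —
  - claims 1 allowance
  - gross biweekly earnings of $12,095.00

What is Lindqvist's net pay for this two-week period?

Income Tax: taxable = $12,095.00 − 1×$126.00 = $11,969.00
  $942.80 + 25.2% × ($11,969.00 − $7,000.00) = $942.80 + 25.2% × $4,969.00 = $2,194.99
Training Fund Levy: 8.49% × $12,095.00 = $1,026.87
Health Levy: 5% × $12,095.00 = $604.75
Solidarity Surcharge: 8.2% × $12,095.00 = $991.79
Total withheld: $2,194.99 + $1,026.87 + $604.75 + $991.79 = $4,818.40
Net pay: $12,095.00 − $4,818.40 = $7,276.60

$7,276.60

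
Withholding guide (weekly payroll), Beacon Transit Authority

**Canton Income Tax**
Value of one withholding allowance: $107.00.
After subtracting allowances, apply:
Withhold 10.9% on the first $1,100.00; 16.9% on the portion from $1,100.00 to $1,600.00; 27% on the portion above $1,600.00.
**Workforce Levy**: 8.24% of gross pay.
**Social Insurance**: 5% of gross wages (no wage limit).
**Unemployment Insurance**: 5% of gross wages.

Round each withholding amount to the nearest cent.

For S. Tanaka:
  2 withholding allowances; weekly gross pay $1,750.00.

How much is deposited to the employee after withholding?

Canton Income Tax: taxable = $1,750.00 − 2×$107.00 = $1,536.00
  $119.90 + 16.9% × ($1,536.00 − $1,100.00) = $119.90 + 16.9% × $436.00 = $193.58
Workforce Levy: 8.24% × $1,750.00 = $144.20
Social Insurance: 5% × $1,750.00 = $87.50
Unemployment Insurance: 5% × $1,750.00 = $87.50
Total withheld: $193.58 + $144.20 + $87.50 + $87.50 = $512.78
Net pay: $1,750.00 − $512.78 = $1,237.22

$1,237.22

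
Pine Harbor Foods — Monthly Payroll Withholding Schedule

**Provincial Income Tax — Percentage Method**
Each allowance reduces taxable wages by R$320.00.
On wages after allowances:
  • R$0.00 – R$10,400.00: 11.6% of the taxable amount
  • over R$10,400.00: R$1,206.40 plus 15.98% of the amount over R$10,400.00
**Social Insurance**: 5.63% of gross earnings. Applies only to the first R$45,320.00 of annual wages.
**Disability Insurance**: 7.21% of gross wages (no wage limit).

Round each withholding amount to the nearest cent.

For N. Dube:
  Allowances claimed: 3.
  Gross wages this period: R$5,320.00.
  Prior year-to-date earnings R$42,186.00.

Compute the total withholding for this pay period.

R$1,065.77

Provincial Income Tax: taxable = R$5,320.00 − 3×R$320.00 = R$4,360.00
  11.6% × R$4,360.00 = R$505.76
Social Insurance: cap R$45,320.00 − YTD R$42,186.00 = R$3,134.00 subject; 5.63% × R$3,134.00 = R$176.44
Disability Insurance: 7.21% × R$5,320.00 = R$383.57
Total: R$505.76 + R$176.44 + R$383.57 = R$1,065.77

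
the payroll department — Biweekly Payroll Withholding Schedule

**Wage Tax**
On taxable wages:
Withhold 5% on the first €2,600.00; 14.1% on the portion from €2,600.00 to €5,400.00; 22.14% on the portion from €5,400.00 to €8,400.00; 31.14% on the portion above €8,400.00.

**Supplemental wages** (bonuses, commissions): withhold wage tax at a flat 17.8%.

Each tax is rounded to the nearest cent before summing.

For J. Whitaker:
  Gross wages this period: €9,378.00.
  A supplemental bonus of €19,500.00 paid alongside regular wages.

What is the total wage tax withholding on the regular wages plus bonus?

€4,964.55

Wage Tax: taxable = €9,378.00
  €1,189.00 + 31.14% × (€9,378.00 − €8,400.00) = €1,189.00 + 31.14% × €978.00 = €1,493.55
Supplemental (17.8% flat on bonus): 17.8% × €19,500.00 = €3,471.00
Total wage tax: €1,493.55 + €3,471.00 = €4,964.55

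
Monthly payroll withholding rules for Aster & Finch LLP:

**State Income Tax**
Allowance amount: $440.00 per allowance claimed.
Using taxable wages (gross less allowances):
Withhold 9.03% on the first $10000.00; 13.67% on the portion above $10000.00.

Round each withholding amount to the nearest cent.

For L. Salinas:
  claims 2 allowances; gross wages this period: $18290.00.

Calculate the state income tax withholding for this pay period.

State Income Tax: taxable = $18290.00 − 2×$440.00 = $17410.00
  $903.00 + 13.67% × ($17410.00 − $10000.00) = $903.00 + 13.67% × $7410.00 = $1915.95

$1915.95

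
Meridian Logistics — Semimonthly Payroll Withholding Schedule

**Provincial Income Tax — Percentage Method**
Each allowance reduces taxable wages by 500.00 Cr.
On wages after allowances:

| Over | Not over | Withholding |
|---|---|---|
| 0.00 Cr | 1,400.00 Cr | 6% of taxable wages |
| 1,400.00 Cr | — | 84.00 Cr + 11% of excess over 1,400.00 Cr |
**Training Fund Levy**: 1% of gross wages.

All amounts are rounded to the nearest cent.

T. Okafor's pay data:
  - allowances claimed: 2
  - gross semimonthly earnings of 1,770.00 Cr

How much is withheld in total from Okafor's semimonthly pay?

63.90 Cr

Provincial Income Tax: taxable = 1,770.00 Cr − 2×500.00 Cr = 770.00 Cr
  6% × 770.00 Cr = 46.20 Cr
Training Fund Levy: 1% × 1,770.00 Cr = 17.70 Cr
Total: 46.20 Cr + 17.70 Cr = 63.90 Cr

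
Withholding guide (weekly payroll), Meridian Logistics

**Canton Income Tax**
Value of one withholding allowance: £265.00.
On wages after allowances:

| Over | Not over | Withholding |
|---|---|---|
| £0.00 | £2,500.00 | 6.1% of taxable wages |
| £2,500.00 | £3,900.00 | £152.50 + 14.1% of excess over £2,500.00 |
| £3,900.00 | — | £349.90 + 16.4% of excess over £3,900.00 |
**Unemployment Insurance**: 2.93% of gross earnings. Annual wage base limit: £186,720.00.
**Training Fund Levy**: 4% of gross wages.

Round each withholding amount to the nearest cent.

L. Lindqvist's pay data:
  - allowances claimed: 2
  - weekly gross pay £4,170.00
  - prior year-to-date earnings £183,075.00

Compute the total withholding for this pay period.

£586.84

Canton Income Tax: taxable = £4,170.00 − 2×£265.00 = £3,640.00
  £152.50 + 14.1% × (£3,640.00 − £2,500.00) = £152.50 + 14.1% × £1,140.00 = £313.24
Unemployment Insurance: cap £186,720.00 − YTD £183,075.00 = £3,645.00 subject; 2.93% × £3,645.00 = £106.80
Training Fund Levy: 4% × £4,170.00 = £166.80
Total: £313.24 + £106.80 + £166.80 = £586.84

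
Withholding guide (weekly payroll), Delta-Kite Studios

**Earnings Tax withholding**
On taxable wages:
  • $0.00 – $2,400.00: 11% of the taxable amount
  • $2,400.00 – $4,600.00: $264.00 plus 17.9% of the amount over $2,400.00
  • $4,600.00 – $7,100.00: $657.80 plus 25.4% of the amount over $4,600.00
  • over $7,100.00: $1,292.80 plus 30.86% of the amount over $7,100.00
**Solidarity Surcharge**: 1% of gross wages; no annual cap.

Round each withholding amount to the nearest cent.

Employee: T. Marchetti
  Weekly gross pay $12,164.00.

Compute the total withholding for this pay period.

$2,977.19

Earnings Tax: taxable = $12,164.00
  $1,292.80 + 30.86% × ($12,164.00 − $7,100.00) = $1,292.80 + 30.86% × $5,064.00 = $2,855.55
Solidarity Surcharge: 1% × $12,164.00 = $121.64
Total: $2,855.55 + $121.64 = $2,977.19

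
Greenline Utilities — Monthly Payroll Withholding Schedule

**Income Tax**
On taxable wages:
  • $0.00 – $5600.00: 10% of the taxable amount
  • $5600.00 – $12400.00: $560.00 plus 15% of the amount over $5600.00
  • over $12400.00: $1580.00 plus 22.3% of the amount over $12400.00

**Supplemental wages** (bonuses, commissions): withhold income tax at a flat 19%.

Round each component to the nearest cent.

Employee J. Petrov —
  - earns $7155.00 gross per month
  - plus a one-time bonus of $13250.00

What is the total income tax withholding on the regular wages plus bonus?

Income Tax: taxable = $7155.00
  $560.00 + 15% × ($7155.00 − $5600.00) = $560.00 + 15% × $1555.00 = $793.25
Supplemental (19% flat on bonus): 19% × $13250.00 = $2517.50
Total income tax: $793.25 + $2517.50 = $3310.75

$3310.75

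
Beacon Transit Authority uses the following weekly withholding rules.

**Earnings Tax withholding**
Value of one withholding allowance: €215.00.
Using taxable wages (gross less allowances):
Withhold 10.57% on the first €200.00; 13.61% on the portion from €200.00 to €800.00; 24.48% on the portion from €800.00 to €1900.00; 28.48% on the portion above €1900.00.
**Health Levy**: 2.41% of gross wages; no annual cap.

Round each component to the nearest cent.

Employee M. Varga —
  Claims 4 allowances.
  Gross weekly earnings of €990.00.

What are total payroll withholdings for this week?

Earnings Tax: taxable = €990.00 − 4×€215.00 = €130.00
  10.57% × €130.00 = €13.74
Health Levy: 2.41% × €990.00 = €23.86
Total: €13.74 + €23.86 = €37.60

€37.60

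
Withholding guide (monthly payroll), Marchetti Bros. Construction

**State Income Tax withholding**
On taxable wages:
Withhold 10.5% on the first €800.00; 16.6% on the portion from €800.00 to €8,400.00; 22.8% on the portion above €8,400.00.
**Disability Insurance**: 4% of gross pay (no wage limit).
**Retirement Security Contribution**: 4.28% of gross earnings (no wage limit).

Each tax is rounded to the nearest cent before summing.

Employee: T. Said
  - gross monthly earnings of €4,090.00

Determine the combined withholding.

State Income Tax: taxable = €4,090.00
  €84.00 + 16.6% × (€4,090.00 − €800.00) = €84.00 + 16.6% × €3,290.00 = €630.14
Disability Insurance: 4% × €4,090.00 = €163.60
Retirement Security Contribution: 4.28% × €4,090.00 = €175.05
Total: €630.14 + €163.60 + €175.05 = €968.79

€968.79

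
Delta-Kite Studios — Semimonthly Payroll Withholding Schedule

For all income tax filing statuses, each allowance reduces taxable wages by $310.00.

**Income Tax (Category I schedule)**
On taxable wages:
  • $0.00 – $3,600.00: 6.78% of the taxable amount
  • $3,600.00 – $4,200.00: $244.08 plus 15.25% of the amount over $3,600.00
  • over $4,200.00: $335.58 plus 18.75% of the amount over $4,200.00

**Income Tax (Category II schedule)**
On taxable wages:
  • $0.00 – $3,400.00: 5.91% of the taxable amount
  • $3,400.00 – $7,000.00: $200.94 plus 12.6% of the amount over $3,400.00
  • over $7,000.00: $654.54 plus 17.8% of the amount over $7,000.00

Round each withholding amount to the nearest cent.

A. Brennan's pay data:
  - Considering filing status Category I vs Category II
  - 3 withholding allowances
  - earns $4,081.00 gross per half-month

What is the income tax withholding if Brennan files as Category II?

$186.22

Income Tax (Category II): taxable = $4,081.00 − 3×$310.00 = $3,151.00
  5.91% × $3,151.00 = $186.22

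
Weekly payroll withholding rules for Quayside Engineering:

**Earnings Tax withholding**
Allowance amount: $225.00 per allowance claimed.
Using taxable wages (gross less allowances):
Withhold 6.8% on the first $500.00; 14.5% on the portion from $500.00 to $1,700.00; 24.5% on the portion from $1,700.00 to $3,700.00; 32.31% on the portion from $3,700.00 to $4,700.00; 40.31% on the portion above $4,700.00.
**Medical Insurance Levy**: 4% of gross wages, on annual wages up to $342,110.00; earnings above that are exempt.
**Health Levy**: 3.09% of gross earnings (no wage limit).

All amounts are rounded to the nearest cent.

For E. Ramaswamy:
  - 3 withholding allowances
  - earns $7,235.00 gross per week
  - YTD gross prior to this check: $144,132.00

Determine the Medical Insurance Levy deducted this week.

$289.40

Medical Insurance Levy: 4% × $7,235.00 = $289.40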